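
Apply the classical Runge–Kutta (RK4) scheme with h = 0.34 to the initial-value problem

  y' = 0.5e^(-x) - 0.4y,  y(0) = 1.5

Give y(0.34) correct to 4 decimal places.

RK4: k1 = f(x_n, y_n); k2 = f(x_n + h/2, y_n + (h/2)·k1); k3 = f(x_n + h/2, y_n + (h/2)·k2); k4 = f(x_n + h, y_n + h·k3); y_{n+1} = y_n + (h/6)·(k1 + 2k2 + 2k3 + k4).
x=0.000000, y=1.500000:
  k1 = f(0.000000, 1.500000) = -0.100000
  k2 = f(0.170000, 1.483000) = -0.171368
  k3 = f(0.170000, 1.470868) = -0.166515
  k4 = f(0.340000, 1.443385) = -0.221469
  y ← 1.500000 + (0.34/6)·(k1 + 2k2 + 2k3 + k4) = 1.443490
y(0.34) ≈ 1.4435

1.4435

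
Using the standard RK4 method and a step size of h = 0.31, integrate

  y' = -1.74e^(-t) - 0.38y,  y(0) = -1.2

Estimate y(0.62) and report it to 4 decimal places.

RK4: k1 = f(t_n, y_n); k2 = f(t_n + h/2, y_n + (h/2)·k1); k3 = f(t_n + h/2, y_n + (h/2)·k2); k4 = f(t_n + h, y_n + h·k3); y_{n+1} = y_n + (h/6)·(k1 + 2k2 + 2k3 + k4).
t=0.000000, y=-1.200000:
  k1 = f(0.000000, -1.200000) = -1.284000
  k2 = f(0.155000, -1.399020) = -0.958535
  k3 = f(0.155000, -1.348573) = -0.977705
  k4 = f(0.310000, -1.503088) = -0.705024
  y ← -1.200000 + (0.31/6)·(k1 + 2k2 + 2k3 + k4) = -1.502844
t=0.310000, y=-1.502844:
  k1 = f(0.310000, -1.502844) = -0.705117
  k2 = f(0.465000, -1.612137) = -0.480343
  k3 = f(0.465000, -1.577297) = -0.493582
  k4 = f(0.620000, -1.655855) = -0.306799
  y ← -1.502844 + (0.31/6)·(k1 + 2k2 + 2k3 + k4) = -1.655766
y(0.62) ≈ -1.6558

-1.6558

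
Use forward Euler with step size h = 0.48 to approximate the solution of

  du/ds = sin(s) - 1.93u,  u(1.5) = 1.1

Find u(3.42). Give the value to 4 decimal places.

Euler: u_{n+1} = u_n + h·f(s_n, u_n).
s=1.500000, u=1.100000: f=-1.125505 → u ← 1.100000 + 0.48·(-1.125505) = 0.559758
s=1.980000, u=0.559758: f=-0.162894 → u ← 0.559758 + 0.48·(-0.162894) = 0.481568
s=2.460000, u=0.481568: f=-0.299396 → u ← 0.481568 + 0.48·(-0.299396) = 0.337858
s=2.940000, u=0.337858: f=-0.451836 → u ← 0.337858 + 0.48·(-0.451836) = 0.120977
u(3.42) ≈ 0.1210

0.1210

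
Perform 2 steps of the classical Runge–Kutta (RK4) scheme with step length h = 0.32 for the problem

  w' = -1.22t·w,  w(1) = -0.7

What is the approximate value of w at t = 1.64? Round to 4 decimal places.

-0.2500

RK4: k1 = f(t_n, w_n); k2 = f(t_n + h/2, w_n + (h/2)·k1); k3 = f(t_n + h/2, w_n + (h/2)·k2); k4 = f(t_n + h, w_n + h·k3); w_{n+1} = w_n + (h/6)·(k1 + 2k2 + 2k3 + k4).
t=1.000000, w=-0.700000:
  k1 = f(1.000000, -0.700000) = 0.854000
  k2 = f(1.160000, -0.563360) = 0.797267
  k3 = f(1.160000, -0.572437) = 0.810113
  k4 = f(1.320000, -0.440764) = 0.709806
  w ← -0.700000 + (0.32/6)·(k1 + 2k2 + 2k3 + k4) = -0.445143
t=1.320000, w=-0.445143:
  k1 = f(1.320000, -0.445143) = 0.716858
  k2 = f(1.480000, -0.330446) = 0.596653
  k3 = f(1.480000, -0.349679) = 0.631380
  k4 = f(1.640000, -0.243102) = 0.486398
  w ← -0.445143 + (0.32/6)·(k1 + 2k2 + 2k3 + k4) = -0.249979
w(1.64) ≈ -0.2500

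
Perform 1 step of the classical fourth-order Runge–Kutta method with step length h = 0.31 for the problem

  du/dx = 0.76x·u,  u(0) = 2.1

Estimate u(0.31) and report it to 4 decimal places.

RK4: k1 = f(x_n, u_n); k2 = f(x_n + h/2, u_n + (h/2)·k1); k3 = f(x_n + h/2, u_n + (h/2)·k2); k4 = f(x_n + h, u_n + h·k3); u_{n+1} = u_n + (h/6)·(k1 + 2k2 + 2k3 + k4).
x=0.000000, u=2.100000:
  k1 = f(0.000000, 2.100000) = 0.000000
  k2 = f(0.155000, 2.100000) = 0.247380
  k3 = f(0.155000, 2.138344) = 0.251897
  k4 = f(0.310000, 2.178088) = 0.513158
  u ← 2.100000 + (0.31/6)·(k1 + 2k2 + 2k3 + k4) = 2.178105
u(0.31) ≈ 2.1781

2.1781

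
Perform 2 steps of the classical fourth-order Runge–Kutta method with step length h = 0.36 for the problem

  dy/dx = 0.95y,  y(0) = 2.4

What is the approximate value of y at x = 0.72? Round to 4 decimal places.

4.7560

RK4: k1 = f(x_n, y_n); k2 = f(x_n + h/2, y_n + (h/2)·k1); k3 = f(x_n + h/2, y_n + (h/2)·k2); k4 = f(x_n + h, y_n + h·k3); y_{n+1} = y_n + (h/6)·(k1 + 2k2 + 2k3 + k4).
x=0.000000, y=2.400000:
  k1 = f(0.000000, 2.400000) = 2.280000
  k2 = f(0.180000, 2.810400) = 2.669880
  k3 = f(0.180000, 2.880578) = 2.736549
  k4 = f(0.360000, 3.385158) = 3.215900
  y ← 2.400000 + (0.36/6)·(k1 + 2k2 + 2k3 + k4) = 3.378526
x=0.360000, y=3.378526:
  k1 = f(0.360000, 3.378526) = 3.209599
  k2 = f(0.540000, 3.956253) = 3.758441
  k3 = f(0.540000, 4.055045) = 3.852293
  k4 = f(0.720000, 4.765351) = 4.527083
  y ← 3.378526 + (0.36/6)·(k1 + 2k2 + 2k3 + k4) = 4.756014
y(0.72) ≈ 4.7560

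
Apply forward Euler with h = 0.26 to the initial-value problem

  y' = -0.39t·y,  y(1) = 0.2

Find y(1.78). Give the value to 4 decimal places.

0.1326

Euler: y_{n+1} = y_n + h·f(t_n, y_n).
t=1.000000, y=0.200000: f=-0.078000 → y ← 0.200000 + 0.26·(-0.078000) = 0.179720
t=1.260000, y=0.179720: f=-0.088314 → y ← 0.179720 + 0.26·(-0.088314) = 0.156758
t=1.520000, y=0.156758: f=-0.092926 → y ← 0.156758 + 0.26·(-0.092926) = 0.132597
y(1.78) ≈ 0.1326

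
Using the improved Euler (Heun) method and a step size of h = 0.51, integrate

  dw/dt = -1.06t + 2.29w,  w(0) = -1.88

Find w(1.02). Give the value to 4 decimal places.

Heun: k1 = f(t_n, w_n); k2 = f(t_n + h, w_n + h·k1); w_{n+1} = w_n + (h/2)·(k1 + k2).
t=0.000000, w=-1.880000:
  k1 = f(0.000000, -1.880000) = -4.305200
  k2 = f(0.510000, -4.075652) = -9.873843
  w ← -1.880000 + (0.51/2)·(-4.305200 + (-9.873843)) = -5.495656
t=0.510000, w=-5.495656:
  k1 = f(0.510000, -5.495656) = -13.125652
  k2 = f(1.020000, -12.189739) = -28.995701
  w ← -5.495656 + (0.51/2)·(-13.125652 + (-28.995701)) = -16.236601
w(1.02) ≈ -16.2366

-16.2366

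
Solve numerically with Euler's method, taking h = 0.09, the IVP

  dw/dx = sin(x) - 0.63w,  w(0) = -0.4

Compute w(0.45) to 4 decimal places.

Euler: w_{n+1} = w_n + h·f(x_n, w_n).
x=0.000000, w=-0.400000: f=0.252000 → w ← -0.400000 + 0.09·0.252000 = -0.377320
x=0.090000, w=-0.377320: f=0.327590 → w ← -0.377320 + 0.09·0.327590 = -0.347837
x=0.180000, w=-0.347837: f=0.398167 → w ← -0.347837 + 0.09·0.398167 = -0.312002
x=0.270000, w=-0.312002: f=0.463293 → w ← -0.312002 + 0.09·0.463293 = -0.270306
x=0.360000, w=-0.270306: f=0.522567 → w ← -0.270306 + 0.09·0.522567 = -0.223275
w(0.45) ≈ -0.2233

-0.2233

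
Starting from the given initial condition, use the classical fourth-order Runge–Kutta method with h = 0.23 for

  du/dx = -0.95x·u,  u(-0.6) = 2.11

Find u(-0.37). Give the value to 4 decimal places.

2.3459

RK4: k1 = f(x_n, u_n); k2 = f(x_n + h/2, u_n + (h/2)·k1); k3 = f(x_n + h/2, u_n + (h/2)·k2); k4 = f(x_n + h, u_n + h·k3); u_{n+1} = u_n + (h/6)·(k1 + 2k2 + 2k3 + k4).
x=-0.600000, u=2.110000:
  k1 = f(-0.600000, 2.110000) = 1.202700
  k2 = f(-0.485000, 2.248310) = 1.035909
  k3 = f(-0.485000, 2.229130) = 1.027071
  k4 = f(-0.370000, 2.346226) = 0.824699
  u ← 2.110000 + (0.23/6)·(k1 + 2k2 + 2k3 + k4) = 2.345879
u(-0.37) ≈ 2.3459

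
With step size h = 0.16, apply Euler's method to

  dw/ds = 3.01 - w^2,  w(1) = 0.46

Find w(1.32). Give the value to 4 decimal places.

1.2575

Euler: w_{n+1} = w_n + h·f(s_n, w_n).
s=1.000000, w=0.460000: f=2.798400 → w ← 0.460000 + 0.16·2.798400 = 0.907744
s=1.160000, w=0.907744: f=2.186001 → w ← 0.907744 + 0.16·2.186001 = 1.257504
w(1.32) ≈ 1.2575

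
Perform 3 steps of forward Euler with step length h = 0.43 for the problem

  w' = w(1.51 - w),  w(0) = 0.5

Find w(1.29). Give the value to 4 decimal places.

1.1884

Euler: w_{n+1} = w_n + h·f(t_n, w_n).
t=0.000000, w=0.500000: f=0.505000 → w ← 0.500000 + 0.43·0.505000 = 0.717150
t=0.430000, w=0.717150: f=0.568592 → w ← 0.717150 + 0.43·0.568592 = 0.961645
t=0.860000, w=0.961645: f=0.527323 → w ← 0.961645 + 0.43·0.527323 = 1.188394
w(1.29) ≈ 1.1884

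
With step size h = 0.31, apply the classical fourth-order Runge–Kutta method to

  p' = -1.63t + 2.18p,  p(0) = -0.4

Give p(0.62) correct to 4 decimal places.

RK4: k1 = f(t_n, p_n); k2 = f(t_n + h/2, p_n + (h/2)·k1); k3 = f(t_n + h/2, p_n + (h/2)·k2); k4 = f(t_n + h, p_n + h·k3); p_{n+1} = p_n + (h/6)·(k1 + 2k2 + 2k3 + k4).
t=0.000000, p=-0.400000:
  k1 = f(0.000000, -0.400000) = -0.872000
  k2 = f(0.155000, -0.535160) = -1.419299
  k3 = f(0.155000, -0.619991) = -1.604231
  k4 = f(0.310000, -0.897312) = -2.461439
  p ← -0.400000 + (0.31/6)·(k1 + 2k2 + 2k3 + k4) = -0.884659
t=0.310000, p=-0.884659:
  k1 = f(0.310000, -0.884659) = -2.433857
  k2 = f(0.465000, -1.261907) = -3.508907
  k3 = f(0.465000, -1.428540) = -3.872167
  k4 = f(0.620000, -2.085031) = -5.555967
  p ← -0.884659 + (0.31/6)·(k1 + 2k2 + 2k3 + k4) = -2.060178
p(0.62) ≈ -2.0602

-2.0602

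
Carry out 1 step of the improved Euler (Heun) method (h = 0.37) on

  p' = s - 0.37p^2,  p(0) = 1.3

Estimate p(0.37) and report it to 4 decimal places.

Heun: k1 = f(s_n, p_n); k2 = f(s_n + h, p_n + h·k1); p_{n+1} = p_n + (h/2)·(k1 + k2).
s=0.000000, p=1.300000:
  k1 = f(0.000000, 1.300000) = -0.625300
  k2 = f(0.370000, 1.068639) = -0.052536
  p ← 1.300000 + (0.37/2)·(-0.625300 + (-0.052536)) = 1.174600
p(0.37) ≈ 1.1746

1.1746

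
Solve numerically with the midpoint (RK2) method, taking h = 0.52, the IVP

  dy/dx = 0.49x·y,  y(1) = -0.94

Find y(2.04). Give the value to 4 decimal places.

-1.9733

Midpoint: k1 = f(x_n, y_n); k2 = f(x_n + h/2, y_n + (h/2)·k1); y_{n+1} = y_n + h·k2.
x=1.000000, y=-0.940000:
  k1 = f(1.000000, -0.940000) = -0.460600
  k2 = f(1.260000, -1.059756) = -0.654293
  y ← -0.940000 + 0.52·(-0.654293) = -1.280233
x=1.520000, y=-1.280233:
  k1 = f(1.520000, -1.280233) = -0.953517
  k2 = f(1.780000, -1.528147) = -1.332850
  y ← -1.280233 + 0.52·(-1.332850) = -1.973314
y(2.04) ≈ -1.9733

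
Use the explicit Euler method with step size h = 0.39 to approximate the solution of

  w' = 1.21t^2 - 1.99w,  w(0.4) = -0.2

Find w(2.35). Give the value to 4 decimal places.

2.1096

Euler: w_{n+1} = w_n + h·f(t_n, w_n).
t=0.400000, w=-0.200000: f=0.591600 → w ← -0.200000 + 0.39·0.591600 = 0.030724
t=0.790000, w=0.030724: f=0.694020 → w ← 0.030724 + 0.39·0.694020 = 0.301392
t=1.180000, w=0.301392: f=1.085034 → w ← 0.301392 + 0.39·1.085034 = 0.724555
t=1.570000, w=0.724555: f=1.540664 → w ← 0.724555 + 0.39·1.540664 = 1.325414
t=1.960000, w=1.325414: f=2.010762 → w ← 1.325414 + 0.39·2.010762 = 2.109611
w(2.35) ≈ 2.1096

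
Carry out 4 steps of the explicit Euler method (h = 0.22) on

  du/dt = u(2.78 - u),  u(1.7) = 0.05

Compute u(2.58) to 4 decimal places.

0.3166

Euler: u_{n+1} = u_n + h·f(t_n, u_n).
t=1.700000, u=0.050000: f=0.136500 → u ← 0.050000 + 0.22·0.136500 = 0.080030
t=1.920000, u=0.080030: f=0.216079 → u ← 0.080030 + 0.22·0.216079 = 0.127567
t=2.140000, u=0.127567: f=0.338364 → u ← 0.127567 + 0.22·0.338364 = 0.202007
t=2.360000, u=0.202007: f=0.520773 → u ← 0.202007 + 0.22·0.520773 = 0.316577
u(2.58) ≈ 0.3166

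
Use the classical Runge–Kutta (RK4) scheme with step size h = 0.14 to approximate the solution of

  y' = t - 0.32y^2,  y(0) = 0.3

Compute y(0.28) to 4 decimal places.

0.3306

RK4: k1 = f(t_n, y_n); k2 = f(t_n + h/2, y_n + (h/2)·k1); k3 = f(t_n + h/2, y_n + (h/2)·k2); k4 = f(t_n + h, y_n + h·k3); y_{n+1} = y_n + (h/6)·(k1 + 2k2 + 2k3 + k4).
t=0.000000, y=0.300000:
  k1 = f(0.000000, 0.300000) = -0.028800
  k2 = f(0.070000, 0.297984) = 0.041586
  k3 = f(0.070000, 0.302911) = 0.040638
  k4 = f(0.140000, 0.305689) = 0.110097
  y ← 0.300000 + (0.14/6)·(k1 + 2k2 + 2k3 + k4) = 0.305734
t=0.140000, y=0.305734:
  k1 = f(0.140000, 0.305734) = 0.110089
  k2 = f(0.210000, 0.313440) = 0.178562
  k3 = f(0.210000, 0.318233) = 0.177593
  k4 = f(0.280000, 0.330597) = 0.245026
  y ← 0.305734 + (0.14/6)·(k1 + 2k2 + 2k3 + k4) = 0.330641
y(0.28) ≈ 0.3306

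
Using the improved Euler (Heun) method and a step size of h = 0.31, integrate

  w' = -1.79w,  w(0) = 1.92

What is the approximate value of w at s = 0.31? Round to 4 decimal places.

Heun: k1 = f(s_n, w_n); k2 = f(s_n + h, w_n + h·k1); w_{n+1} = w_n + (h/2)·(k1 + k2).
s=0.000000, w=1.920000:
  k1 = f(0.000000, 1.920000) = -3.436800
  k2 = f(0.310000, 0.854592) = -1.529720
  w ← 1.920000 + (0.31/2)·(-3.436800 + (-1.529720)) = 1.150189
w(0.31) ≈ 1.1502

1.1502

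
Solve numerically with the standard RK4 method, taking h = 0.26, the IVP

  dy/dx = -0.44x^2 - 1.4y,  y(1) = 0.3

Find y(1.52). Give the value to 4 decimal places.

RK4: k1 = f(x_n, y_n); k2 = f(x_n + h/2, y_n + (h/2)·k1); k3 = f(x_n + h/2, y_n + (h/2)·k2); k4 = f(x_n + h, y_n + h·k3); y_{n+1} = y_n + (h/6)·(k1 + 2k2 + 2k3 + k4).
x=1.000000, y=0.300000:
  k1 = f(1.000000, 0.300000) = -0.860000
  k2 = f(1.130000, 0.188200) = -0.825316
  k3 = f(1.130000, 0.192709) = -0.831628
  k4 = f(1.260000, 0.083777) = -0.815831
  y ← 0.300000 + (0.26/6)·(k1 + 2k2 + 2k3 + k4) = 0.083779
x=1.260000, y=0.083779:
  k1 = f(1.260000, 0.083779) = -0.815834
  k2 = f(1.390000, -0.022280) = -0.818932
  k3 = f(1.390000, -0.022682) = -0.818369
  k4 = f(1.520000, -0.128997) = -0.835980
  y ← 0.083779 + (0.26/6)·(k1 + 2k2 + 2k3 + k4) = -0.129699
y(1.52) ≈ -0.1297

-0.1297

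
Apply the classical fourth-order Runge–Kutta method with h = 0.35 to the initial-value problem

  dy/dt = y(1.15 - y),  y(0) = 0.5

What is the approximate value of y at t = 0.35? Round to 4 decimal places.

0.6152

RK4: k1 = f(t_n, y_n); k2 = f(t_n + h/2, y_n + (h/2)·k1); k3 = f(t_n + h/2, y_n + (h/2)·k2); k4 = f(t_n + h, y_n + h·k3); y_{n+1} = y_n + (h/6)·(k1 + 2k2 + 2k3 + k4).
t=0.000000, y=0.500000:
  k1 = f(0.000000, 0.500000) = 0.325000
  k2 = f(0.175000, 0.556875) = 0.330296
  k3 = f(0.175000, 0.557802) = 0.330329
  k4 = f(0.350000, 0.615615) = 0.328975
  y ← 0.500000 + (0.35/6)·(k1 + 2k2 + 2k3 + k4) = 0.615222
y(0.35) ≈ 0.6152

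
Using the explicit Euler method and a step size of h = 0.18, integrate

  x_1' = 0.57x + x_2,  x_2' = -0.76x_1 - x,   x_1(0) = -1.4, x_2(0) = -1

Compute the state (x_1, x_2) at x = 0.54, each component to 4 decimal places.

Euler on (x_1,x_2): x_1_{n+1} = x_1_n + h·x_1', x_2_{n+1} = x_2_n + h·x_2'.
0.000000: (-1.400000, -1.000000); f=(-1.000000, 1.064000) → (-1.580000, -0.808480)
0.180000: (-1.580000, -0.808480); f=(-0.705880, 1.020800) → (-1.707058, -0.624736)
0.360000: (-1.707058, -0.624736); f=(-0.419536, 0.937364) → (-1.782575, -0.456010)
(x_1(0.54), x_2(0.54)) ≈ (-1.7826, -0.4560)

-1.7826, -0.4560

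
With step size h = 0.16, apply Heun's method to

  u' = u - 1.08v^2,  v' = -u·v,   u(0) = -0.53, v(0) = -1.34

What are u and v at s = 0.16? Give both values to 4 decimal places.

Heun on (u,v): k1 = f(s_n, state_n); k2 = f(s_n + h, state_n + h·k1); state_{n+1} = state_n + (h/2)·(k1 + k2).
0.000000: (-0.530000, -1.340000)
  k1 = (-2.469248, -0.710200)
  predictor → (-0.925080, -1.453632)
  k2 = (-3.207169, -1.344725)
  → (-0.984113, -1.504394)
(u(0.16), v(0.16)) ≈ (-0.9841, -1.5044)

-0.9841, -1.5044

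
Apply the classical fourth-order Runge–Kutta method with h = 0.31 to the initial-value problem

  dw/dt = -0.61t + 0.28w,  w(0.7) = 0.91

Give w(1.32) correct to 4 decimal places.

RK4: k1 = f(t_n, w_n); k2 = f(t_n + h/2, w_n + (h/2)·k1); k3 = f(t_n + h/2, w_n + (h/2)·k2); k4 = f(t_n + h, w_n + h·k3); w_{n+1} = w_n + (h/6)·(k1 + 2k2 + 2k3 + k4).
t=0.700000, w=0.910000:
  k1 = f(0.700000, 0.910000) = -0.172200
  k2 = f(0.855000, 0.883309) = -0.274223
  k3 = f(0.855000, 0.867495) = -0.278651
  k4 = f(1.010000, 0.823618) = -0.385487
  w ← 0.910000 + (0.31/6)·(k1 + 2k2 + 2k3 + k4) = 0.824056
t=1.010000, w=0.824056:
  k1 = f(1.010000, 0.824056) = -0.385364
  k2 = f(1.165000, 0.764324) = -0.496639
  k3 = f(1.165000, 0.747077) = -0.501469
  k4 = f(1.320000, 0.668601) = -0.617992
  w ← 0.824056 + (0.31/6)·(k1 + 2k2 + 2k3 + k4) = 0.669078
w(1.32) ≈ 0.6691

0.6691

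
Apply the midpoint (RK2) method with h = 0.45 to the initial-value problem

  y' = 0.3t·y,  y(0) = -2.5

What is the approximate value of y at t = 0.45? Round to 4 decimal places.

-2.5759

Midpoint: k1 = f(t_n, y_n); k2 = f(t_n + h/2, y_n + (h/2)·k1); y_{n+1} = y_n + h·k2.
t=0.000000, y=-2.500000:
  k1 = f(0.000000, -2.500000) = 0.000000
  k2 = f(0.225000, -2.500000) = -0.168750
  y ← -2.500000 + 0.45·(-0.168750) = -2.575938
y(0.45) ≈ -2.5759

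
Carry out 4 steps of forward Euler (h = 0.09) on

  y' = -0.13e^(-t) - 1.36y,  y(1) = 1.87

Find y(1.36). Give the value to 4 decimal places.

1.0969

Euler: y_{n+1} = y_n + h·f(t_n, y_n).
t=1.000000, y=1.870000: f=-2.591024 → y ← 1.870000 + 0.09·(-2.591024) = 1.636808
t=1.090000, y=1.636808: f=-2.269767 → y ← 1.636808 + 0.09·(-2.269767) = 1.432529
t=1.180000, y=1.432529: f=-1.988185 → y ← 1.432529 + 0.09·(-1.988185) = 1.253592
t=1.270000, y=1.253592: f=-1.741393 → y ← 1.253592 + 0.09·(-1.741393) = 1.096867
y(1.36) ≈ 1.0969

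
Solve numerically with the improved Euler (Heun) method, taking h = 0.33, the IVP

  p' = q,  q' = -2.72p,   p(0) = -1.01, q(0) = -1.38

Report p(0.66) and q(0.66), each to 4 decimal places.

-1.2097, 0.9519

Heun on (p,q): k1 = f(t_n, state_n); k2 = f(t_n + h, state_n + h·k1); state_{n+1} = state_n + (h/2)·(k1 + k2).
0.000000: (-1.010000, -1.380000)
  k1 = (-1.380000, 2.747200)
  predictor → (-1.465400, -0.473424)
  k2 = (-0.473424, 3.985888)
  → (-1.315815, -0.269040)
0.330000: (-1.315815, -0.269040)
  k1 = (-0.269040, 3.579017)
  predictor → (-1.404598, 0.912035)
  k2 = (0.912035, 3.820507)
  → (-1.209721, 0.951881)
(p(0.66), q(0.66)) ≈ (-1.2097, 0.9519)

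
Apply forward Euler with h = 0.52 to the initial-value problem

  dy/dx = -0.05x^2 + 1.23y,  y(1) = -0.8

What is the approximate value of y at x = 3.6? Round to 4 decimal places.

-10.7489

Euler: y_{n+1} = y_n + h·f(x_n, y_n).
x=1.000000, y=-0.800000: f=-1.034000 → y ← -0.800000 + 0.52·(-1.034000) = -1.337680
x=1.520000, y=-1.337680: f=-1.760866 → y ← -1.337680 + 0.52·(-1.760866) = -2.253331
x=2.040000, y=-2.253331: f=-2.979677 → y ← -2.253331 + 0.52·(-2.979677) = -3.802762
x=2.560000, y=-3.802762: f=-5.005078 → y ← -3.802762 + 0.52·(-5.005078) = -6.405403
x=3.080000, y=-6.405403: f=-8.352965 → y ← -6.405403 + 0.52·(-8.352965) = -10.748945
y(3.6) ≈ -10.7489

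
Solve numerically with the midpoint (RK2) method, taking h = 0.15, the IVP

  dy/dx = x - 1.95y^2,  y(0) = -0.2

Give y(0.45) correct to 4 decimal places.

-0.1299

Midpoint: k1 = f(x_n, y_n); k2 = f(x_n + h/2, y_n + (h/2)·k1); y_{n+1} = y_n + h·k2.
x=0.000000, y=-0.200000:
  k1 = f(0.000000, -0.200000) = -0.078000
  k2 = f(0.075000, -0.205850) = -0.007630
  y ← -0.200000 + 0.15·(-0.007630) = -0.201144
x=0.150000, y=-0.201144:
  k1 = f(0.150000, -0.201144) = 0.071105
  k2 = f(0.225000, -0.195812) = 0.150233
  y ← -0.201144 + 0.15·0.150233 = -0.178610
x=0.300000, y=-0.178610:
  k1 = f(0.300000, -0.178610) = 0.237792
  k2 = f(0.375000, -0.160775) = 0.324595
  y ← -0.178610 + 0.15·0.324595 = -0.129920
y(0.45) ≈ -0.1299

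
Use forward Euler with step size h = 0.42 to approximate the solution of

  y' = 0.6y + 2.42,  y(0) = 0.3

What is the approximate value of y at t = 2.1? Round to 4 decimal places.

9.2971

Euler: y_{n+1} = y_n + h·f(t_n, y_n).
t=0.000000, y=0.300000: f=2.600000 → y ← 0.300000 + 0.42·2.600000 = 1.392000
t=0.420000, y=1.392000: f=3.255200 → y ← 1.392000 + 0.42·3.255200 = 2.759184
t=0.840000, y=2.759184: f=4.075510 → y ← 2.759184 + 0.42·4.075510 = 4.470898
t=1.260000, y=4.470898: f=5.102539 → y ← 4.470898 + 0.42·5.102539 = 6.613965
t=1.680000, y=6.613965: f=6.388379 → y ← 6.613965 + 0.42·6.388379 = 9.297084
y(2.1) ≈ 9.2971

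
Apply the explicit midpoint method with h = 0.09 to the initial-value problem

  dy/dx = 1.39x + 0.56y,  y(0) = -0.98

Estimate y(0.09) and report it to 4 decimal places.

Midpoint: k1 = f(x_n, y_n); k2 = f(x_n + h/2, y_n + (h/2)·k1); y_{n+1} = y_n + h·k2.
x=0.000000, y=-0.980000:
  k1 = f(0.000000, -0.980000) = -0.548800
  k2 = f(0.045000, -1.004696) = -0.500080
  y ← -0.980000 + 0.09·(-0.500080) = -1.025007
y(0.09) ≈ -1.0250

-1.0250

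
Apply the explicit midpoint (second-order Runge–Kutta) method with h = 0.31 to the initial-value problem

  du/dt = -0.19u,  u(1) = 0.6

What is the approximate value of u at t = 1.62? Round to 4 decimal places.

0.5334

Midpoint: k1 = f(t_n, u_n); k2 = f(t_n + h/2, u_n + (h/2)·k1); u_{n+1} = u_n + h·k2.
t=1.000000, u=0.600000:
  k1 = f(1.000000, 0.600000) = -0.114000
  k2 = f(1.155000, 0.582330) = -0.110643
  u ← 0.600000 + 0.31·(-0.110643) = 0.565701
t=1.310000, u=0.565701:
  k1 = f(1.310000, 0.565701) = -0.107483
  k2 = f(1.465000, 0.549041) = -0.104318
  u ← 0.565701 + 0.31·(-0.104318) = 0.533362
u(1.62) ≈ 0.5334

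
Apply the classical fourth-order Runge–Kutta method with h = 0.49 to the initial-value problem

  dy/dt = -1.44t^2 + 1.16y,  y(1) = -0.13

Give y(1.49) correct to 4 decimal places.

RK4: k1 = f(t_n, y_n); k2 = f(t_n + h/2, y_n + (h/2)·k1); k3 = f(t_n + h/2, y_n + (h/2)·k2); k4 = f(t_n + h, y_n + h·k3); y_{n+1} = y_n + (h/6)·(k1 + 2k2 + 2k3 + k4).
t=1.000000, y=-0.130000:
  k1 = f(1.000000, -0.130000) = -1.590800
  k2 = f(1.245000, -0.519746) = -2.834941
  k3 = f(1.245000, -0.824561) = -3.188526
  k4 = f(1.490000, -1.692378) = -5.160102
  y ← -0.130000 + (0.49/6)·(k1 + 2k2 + 2k3 + k4) = -1.665157
y(1.49) ≈ -1.6652

-1.6652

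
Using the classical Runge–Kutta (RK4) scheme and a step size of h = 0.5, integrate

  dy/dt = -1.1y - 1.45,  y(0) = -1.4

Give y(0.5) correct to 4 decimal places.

RK4: k1 = f(t_n, y_n); k2 = f(t_n + h/2, y_n + (h/2)·k1); k3 = f(t_n + h/2, y_n + (h/2)·k2); k4 = f(t_n + h, y_n + h·k3); y_{n+1} = y_n + (h/6)·(k1 + 2k2 + 2k3 + k4).
t=0.000000, y=-1.400000:
  k1 = f(0.000000, -1.400000) = 0.090000
  k2 = f(0.250000, -1.377500) = 0.065250
  k3 = f(0.250000, -1.383687) = 0.072056
  k4 = f(0.500000, -1.363972) = 0.050369
  y ← -1.400000 + (0.5/6)·(k1 + 2k2 + 2k3 + k4) = -1.365418
y(0.5) ≈ -1.3654

-1.3654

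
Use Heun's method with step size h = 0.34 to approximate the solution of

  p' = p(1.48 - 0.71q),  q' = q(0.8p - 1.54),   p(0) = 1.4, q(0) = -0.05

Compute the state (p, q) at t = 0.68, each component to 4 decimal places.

Heun on (p,q): k1 = f(t_n, state_n); k2 = f(t_n + h, state_n + h·k1); state_{n+1} = state_n + (h/2)·(k1 + k2).
0.000000: (1.400000, -0.050000)
  k1 = (2.121700, 0.021000)
  predictor → (2.121378, -0.042860)
  k2 = (3.204194, -0.006733)
  → (2.305402, -0.047575)
0.340000: (2.305402, -0.047575)
  k1 = (3.489867, -0.014478)
  predictor → (3.491957, -0.052497)
  k2 = (5.298252, -0.065809)
  → (3.799382, -0.061223)
(p(0.68), q(0.68)) ≈ (3.7994, -0.0612)

3.7994, -0.0612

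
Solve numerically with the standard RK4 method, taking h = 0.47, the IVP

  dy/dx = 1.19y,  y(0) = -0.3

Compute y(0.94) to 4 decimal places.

-0.9176

RK4: k1 = f(x_n, y_n); k2 = f(x_n + h/2, y_n + (h/2)·k1); k3 = f(x_n + h/2, y_n + (h/2)·k2); k4 = f(x_n + h, y_n + h·k3); y_{n+1} = y_n + (h/6)·(k1 + 2k2 + 2k3 + k4).
x=0.000000, y=-0.300000:
  k1 = f(0.000000, -0.300000) = -0.357000
  k2 = f(0.235000, -0.383895) = -0.456835
  k3 = f(0.235000, -0.407356) = -0.484754
  k4 = f(0.470000, -0.527834) = -0.628123
  y ← -0.300000 + (0.47/6)·(k1 + 2k2 + 2k3 + k4) = -0.524684
x=0.470000, y=-0.524684:
  k1 = f(0.470000, -0.524684) = -0.624373
  k2 = f(0.705000, -0.671411) = -0.798979
  k3 = f(0.705000, -0.712444) = -0.847808
  k4 = f(0.940000, -0.923153) = -1.098552
  y ← -0.524684 + (0.47/6)·(k1 + 2k2 + 2k3 + k4) = -0.917643
y(0.94) ≈ -0.9176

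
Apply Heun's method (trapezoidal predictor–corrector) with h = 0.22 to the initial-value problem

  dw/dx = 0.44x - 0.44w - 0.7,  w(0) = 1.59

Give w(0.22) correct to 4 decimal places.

Heun: k1 = f(x_n, w_n); k2 = f(x_n + h, w_n + h·k1); w_{n+1} = w_n + (h/2)·(k1 + k2).
x=0.000000, w=1.590000:
  k1 = f(0.000000, 1.590000) = -1.399600
  k2 = f(0.220000, 1.282088) = -1.167319
  w ← 1.590000 + (0.22/2)·(-1.399600 + (-1.167319)) = 1.307639
w(0.22) ≈ 1.3076

1.3076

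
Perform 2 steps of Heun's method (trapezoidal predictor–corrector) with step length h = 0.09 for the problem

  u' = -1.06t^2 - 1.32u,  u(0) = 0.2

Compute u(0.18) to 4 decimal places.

0.1556

Heun: k1 = f(t_n, u_n); k2 = f(t_n + h, u_n + h·k1); u_{n+1} = u_n + (h/2)·(k1 + k2).
t=0.000000, u=0.200000:
  k1 = f(0.000000, 0.200000) = -0.264000
  k2 = f(0.090000, 0.176240) = -0.241223
  u ← 0.200000 + (0.09/2)·(-0.264000 + (-0.241223)) = 0.177265
t=0.090000, u=0.177265:
  k1 = f(0.090000, 0.177265) = -0.242576
  k2 = f(0.180000, 0.155433) = -0.239516
  u ← 0.177265 + (0.09/2)·(-0.242576 + (-0.239516)) = 0.155571
u(0.18) ≈ 0.1556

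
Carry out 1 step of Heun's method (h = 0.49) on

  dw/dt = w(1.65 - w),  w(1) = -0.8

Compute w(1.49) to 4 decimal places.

-2.7511

Heun: k1 = f(t_n, w_n); k2 = f(t_n + h, w_n + h·k1); w_{n+1} = w_n + (h/2)·(k1 + k2).
t=1.000000, w=-0.800000:
  k1 = f(1.000000, -0.800000) = -1.960000
  k2 = f(1.490000, -1.760400) = -6.003668
  w ← -0.800000 + (0.49/2)·(-1.960000 + (-6.003668)) = -2.751099
w(1.49) ≈ -2.7511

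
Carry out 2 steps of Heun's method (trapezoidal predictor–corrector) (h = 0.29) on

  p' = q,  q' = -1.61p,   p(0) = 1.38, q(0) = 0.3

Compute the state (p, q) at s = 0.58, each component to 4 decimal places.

1.1748, -0.9813

Heun on (p,q): k1 = f(s_n, state_n); k2 = f(s_n + h, state_n + h·k1); state_{n+1} = state_n + (h/2)·(k1 + k2).
0.000000: (1.380000, 0.300000)
  k1 = (0.300000, -2.221800)
  predictor → (1.467000, -0.344322)
  k2 = (-0.344322, -2.361870)
  → (1.373573, -0.364632)
0.290000: (1.373573, -0.364632)
  k1 = (-0.364632, -2.211453)
  predictor → (1.267830, -1.005954)
  k2 = (-1.005954, -2.041206)
  → (1.174838, -0.981268)
(p(0.58), q(0.58)) ≈ (1.1748, -0.9813)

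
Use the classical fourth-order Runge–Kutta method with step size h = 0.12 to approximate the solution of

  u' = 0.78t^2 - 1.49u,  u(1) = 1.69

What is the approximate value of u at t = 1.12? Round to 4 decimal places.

1.5100

RK4: k1 = f(t_n, u_n); k2 = f(t_n + h/2, u_n + (h/2)·k1); k3 = f(t_n + h/2, u_n + (h/2)·k2); k4 = f(t_n + h, u_n + h·k3); u_{n+1} = u_n + (h/6)·(k1 + 2k2 + 2k3 + k4).
t=1.000000, u=1.690000:
  k1 = f(1.000000, 1.690000) = -1.738100
  k2 = f(1.060000, 1.585714) = -1.486306
  k3 = f(1.060000, 1.600822) = -1.508816
  k4 = f(1.120000, 1.508942) = -1.269892
  u ← 1.690000 + (0.12/6)·(k1 + 2k2 + 2k3 + k4) = 1.510035
u(1.12) ≈ 1.5100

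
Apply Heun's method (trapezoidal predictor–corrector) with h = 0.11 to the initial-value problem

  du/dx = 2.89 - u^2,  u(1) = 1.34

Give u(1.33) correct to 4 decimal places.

Heun: k1 = f(x_n, u_n); k2 = f(x_n + h, u_n + h·k1); u_{n+1} = u_n + (h/2)·(k1 + k2).
x=1.000000, u=1.340000:
  k1 = f(1.000000, 1.340000) = 1.094400
  k2 = f(1.110000, 1.460384) = 0.757279
  u ← 1.340000 + (0.11/2)·(1.094400 + 0.757279) = 1.441842
x=1.110000, u=1.441842:
  k1 = f(1.110000, 1.441842) = 0.811091
  k2 = f(1.220000, 1.531062) = 0.545848
  u ← 1.441842 + (0.11/2)·(0.811091 + 0.545848) = 1.516474
x=1.220000, u=1.516474:
  k1 = f(1.220000, 1.516474) = 0.590307
  k2 = f(1.330000, 1.581408) = 0.389150
  u ← 1.516474 + (0.11/2)·(0.590307 + 0.389150) = 1.570344
u(1.33) ≈ 1.5703

1.5703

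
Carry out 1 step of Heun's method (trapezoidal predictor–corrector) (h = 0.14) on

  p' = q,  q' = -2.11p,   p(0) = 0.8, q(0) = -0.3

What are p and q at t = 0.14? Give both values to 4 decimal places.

Heun on (p,q): k1 = f(t_n, state_n); k2 = f(t_n + h, state_n + h·k1); state_{n+1} = state_n + (h/2)·(k1 + k2).
0.000000: (0.800000, -0.300000)
  k1 = (-0.300000, -1.688000)
  predictor → (0.758000, -0.536320)
  k2 = (-0.536320, -1.599380)
  → (0.741458, -0.530117)
(p(0.14), q(0.14)) ≈ (0.7415, -0.5301)

0.7415, -0.5301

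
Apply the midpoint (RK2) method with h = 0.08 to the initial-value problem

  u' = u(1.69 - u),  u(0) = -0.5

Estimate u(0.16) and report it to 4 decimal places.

-0.7193

Midpoint: k1 = f(s_n, u_n); k2 = f(s_n + h/2, u_n + (h/2)·k1); u_{n+1} = u_n + h·k2.
s=0.000000, u=-0.500000:
  k1 = f(0.000000, -0.500000) = -1.095000
  k2 = f(0.040000, -0.543800) = -1.214740
  u ← -0.500000 + 0.08·(-1.214740) = -0.597179
s=0.080000, u=-0.597179:
  k1 = f(0.080000, -0.597179) = -1.365856
  k2 = f(0.120000, -0.651813) = -1.526426
  u ← -0.597179 + 0.08·(-1.526426) = -0.719293
u(0.16) ≈ -0.7193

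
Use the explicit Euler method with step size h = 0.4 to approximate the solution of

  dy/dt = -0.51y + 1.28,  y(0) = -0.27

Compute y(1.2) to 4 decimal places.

Euler: y_{n+1} = y_n + h·f(t_n, y_n).
t=0.000000, y=-0.270000: f=1.417700 → y ← -0.270000 + 0.4·1.417700 = 0.297080
t=0.400000, y=0.297080: f=1.128489 → y ← 0.297080 + 0.4·1.128489 = 0.748476
t=0.800000, y=0.748476: f=0.898277 → y ← 0.748476 + 0.4·0.898277 = 1.107787
y(1.2) ≈ 1.1078

1.1078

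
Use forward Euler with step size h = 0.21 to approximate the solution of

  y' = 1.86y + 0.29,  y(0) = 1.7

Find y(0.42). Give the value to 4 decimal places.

Euler: y_{n+1} = y_n + h·f(x_n, y_n).
x=0.000000, y=1.700000: f=3.452000 → y ← 1.700000 + 0.21·3.452000 = 2.424920
x=0.210000, y=2.424920: f=4.800351 → y ← 2.424920 + 0.21·4.800351 = 3.432994
y(0.42) ≈ 3.4330

3.4330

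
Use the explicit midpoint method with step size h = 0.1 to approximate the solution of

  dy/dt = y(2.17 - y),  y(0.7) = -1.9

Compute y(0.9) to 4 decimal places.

Midpoint: k1 = f(t_n, y_n); k2 = f(t_n + h/2, y_n + (h/2)·k1); y_{n+1} = y_n + h·k2.
t=0.700000, y=-1.900000:
  k1 = f(0.700000, -1.900000) = -7.733000
  k2 = f(0.750000, -2.286650) = -10.190799
  y ← -1.900000 + 0.1·(-10.190799) = -2.919080
t=0.800000, y=-2.919080:
  k1 = f(0.800000, -2.919080) = -14.855431
  k2 = f(0.850000, -3.661851) = -21.355373
  y ← -2.919080 + 0.1·(-21.355373) = -5.054617
y(0.9) ≈ -5.0546

-5.0546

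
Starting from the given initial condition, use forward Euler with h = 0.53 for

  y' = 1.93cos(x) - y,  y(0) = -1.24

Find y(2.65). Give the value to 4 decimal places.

-0.3196

Euler: y_{n+1} = y_n + h·f(x_n, y_n).
x=0.000000, y=-1.240000: f=3.170000 → y ← -1.240000 + 0.53·3.170000 = 0.440100
x=0.530000, y=0.440100: f=1.225118 → y ← 0.440100 + 0.53·1.225118 = 1.089412
x=1.060000, y=1.089412: f=-0.145889 → y ← 1.089412 + 0.53·(-0.145889) = 1.012091
x=1.590000, y=1.012091: f=-1.049152 → y ← 1.012091 + 0.53·(-1.049152) = 0.456041
x=2.120000, y=0.456041: f=-1.463516 → y ← 0.456041 + 0.53·(-1.463516) = -0.319623
y(2.65) ≈ -0.3196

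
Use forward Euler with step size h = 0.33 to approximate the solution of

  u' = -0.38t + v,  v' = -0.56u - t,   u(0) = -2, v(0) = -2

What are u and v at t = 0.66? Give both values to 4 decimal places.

Euler on (u,v): u_{n+1} = u_n + h·u', v_{n+1} = v_n + h·v'.
0.000000: (-2.000000, -2.000000); f=(-2.000000, 1.120000) → (-2.660000, -1.630400)
0.330000: (-2.660000, -1.630400); f=(-1.755800, 1.159600) → (-3.239414, -1.247732)
(u(0.66), v(0.66)) ≈ (-3.2394, -1.2477)

-3.2394, -1.2477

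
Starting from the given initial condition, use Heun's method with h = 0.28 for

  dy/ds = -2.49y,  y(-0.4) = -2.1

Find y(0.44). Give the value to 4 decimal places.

Heun: k1 = f(s_n, y_n); k2 = f(s_n + h, y_n + h·k1); y_{n+1} = y_n + (h/2)·(k1 + k2).
s=-0.400000, y=-2.100000:
  k1 = f(-0.400000, -2.100000) = 5.229000
  k2 = f(-0.120000, -0.635880) = 1.583341
  y ← -2.100000 + (0.28/2)·(5.229000 + 1.583341) = -1.146272
s=-0.120000, y=-1.146272:
  k1 = f(-0.120000, -1.146272) = 2.854218
  k2 = f(0.160000, -0.347091) = 0.864257
  y ← -1.146272 + (0.28/2)·(2.854218 + 0.864257) = -0.625686
s=0.160000, y=-0.625686:
  k1 = f(0.160000, -0.625686) = 1.557957
  k2 = f(0.440000, -0.189458) = 0.471750
  y ← -0.625686 + (0.28/2)·(1.557957 + 0.471750) = -0.341527
y(0.44) ≈ -0.3415

-0.3415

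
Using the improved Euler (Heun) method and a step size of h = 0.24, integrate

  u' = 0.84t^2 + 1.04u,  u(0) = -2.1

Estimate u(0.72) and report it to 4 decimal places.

-4.2819

Heun: k1 = f(t_n, u_n); k2 = f(t_n + h, u_n + h·k1); u_{n+1} = u_n + (h/2)·(k1 + k2).
t=0.000000, u=-2.100000:
  k1 = f(0.000000, -2.100000) = -2.184000
  k2 = f(0.240000, -2.624160) = -2.680742
  u ← -2.100000 + (0.24/2)·(-2.184000 + (-2.680742)) = -2.683769
t=0.240000, u=-2.683769:
  k1 = f(0.240000, -2.683769) = -2.742736
  k2 = f(0.480000, -3.342026) = -3.282171
  u ← -2.683769 + (0.24/2)·(-2.742736 + (-3.282171)) = -3.406758
t=0.480000, u=-3.406758:
  k1 = f(0.480000, -3.406758) = -3.349492
  k2 = f(0.720000, -4.210636) = -3.943605
  u ← -3.406758 + (0.24/2)·(-3.349492 + (-3.943605)) = -4.281930
u(0.72) ≈ -4.2819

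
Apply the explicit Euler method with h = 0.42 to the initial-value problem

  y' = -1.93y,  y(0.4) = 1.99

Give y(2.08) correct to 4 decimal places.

0.0026

Euler: y_{n+1} = y_n + h·f(s_n, y_n).
s=0.400000, y=1.990000: f=-3.840700 → y ← 1.990000 + 0.42·(-3.840700) = 0.376906
s=0.820000, y=0.376906: f=-0.727429 → y ← 0.376906 + 0.42·(-0.727429) = 0.071386
s=1.240000, y=0.071386: f=-0.137775 → y ← 0.071386 + 0.42·(-0.137775) = 0.013521
s=1.660000, y=0.013521: f=-0.026095 → y ← 0.013521 + 0.42·(-0.026095) = 0.002561
y(2.08) ≈ 0.0026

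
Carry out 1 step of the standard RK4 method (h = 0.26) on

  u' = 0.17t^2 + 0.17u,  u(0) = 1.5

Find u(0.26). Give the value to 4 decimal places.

RK4: k1 = f(t_n, u_n); k2 = f(t_n + h/2, u_n + (h/2)·k1); k3 = f(t_n + h/2, u_n + (h/2)·k2); k4 = f(t_n + h, u_n + h·k3); u_{n+1} = u_n + (h/6)·(k1 + 2k2 + 2k3 + k4).
t=0.000000, u=1.500000:
  k1 = f(0.000000, 1.500000) = 0.255000
  k2 = f(0.130000, 1.533150) = 0.263509
  k3 = f(0.130000, 1.534256) = 0.263697
  k4 = f(0.260000, 1.568561) = 0.278147
  u ← 1.500000 + (0.26/6)·(k1 + 2k2 + 2k3 + k4) = 1.568794
u(0.26) ≈ 1.5688

1.5688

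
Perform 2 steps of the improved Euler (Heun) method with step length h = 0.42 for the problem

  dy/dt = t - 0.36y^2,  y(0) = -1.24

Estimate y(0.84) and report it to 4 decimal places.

-1.5077

Heun: k1 = f(t_n, y_n); k2 = f(t_n + h, y_n + h·k1); y_{n+1} = y_n + (h/2)·(k1 + k2).
t=0.000000, y=-1.240000:
  k1 = f(0.000000, -1.240000) = -0.553536
  k2 = f(0.420000, -1.472485) = -0.360556
  y ← -1.240000 + (0.42/2)·(-0.553536 + (-0.360556)) = -1.431959
t=0.420000, y=-1.431959:
  k1 = f(0.420000, -1.431959) = -0.318183
  k2 = f(0.840000, -1.565596) = -0.042393
  y ← -1.431959 + (0.42/2)·(-0.318183 + (-0.042393)) = -1.507680
y(0.84) ≈ -1.5077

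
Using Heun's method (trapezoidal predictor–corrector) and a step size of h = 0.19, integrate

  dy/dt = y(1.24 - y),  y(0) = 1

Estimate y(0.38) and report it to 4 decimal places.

Heun: k1 = f(t_n, y_n); k2 = f(t_n + h, y_n + h·k1); y_{n+1} = y_n + (h/2)·(k1 + k2).
t=0.000000, y=1.000000:
  k1 = f(0.000000, 1.000000) = 0.240000
  k2 = f(0.190000, 1.045600) = 0.203265
  y ← 1.000000 + (0.19/2)·(0.240000 + 0.203265) = 1.042110
t=0.190000, y=1.042110:
  k1 = f(0.190000, 1.042110) = 0.206223
  k2 = f(0.380000, 1.081293) = 0.171609
  y ← 1.042110 + (0.19/2)·(0.206223 + 0.171609) = 1.078004
y(0.38) ≈ 1.0780

1.0780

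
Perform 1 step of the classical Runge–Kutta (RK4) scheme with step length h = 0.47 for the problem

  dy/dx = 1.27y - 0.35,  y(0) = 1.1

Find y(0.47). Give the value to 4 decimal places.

RK4: k1 = f(x_n, y_n); k2 = f(x_n + h/2, y_n + (h/2)·k1); k3 = f(x_n + h/2, y_n + (h/2)·k2); k4 = f(x_n + h, y_n + h·k3); y_{n+1} = y_n + (h/6)·(k1 + 2k2 + 2k3 + k4).
x=0.000000, y=1.100000:
  k1 = f(0.000000, 1.100000) = 1.047000
  k2 = f(0.235000, 1.346045) = 1.359477
  k3 = f(0.235000, 1.419477) = 1.452736
  k4 = f(0.470000, 1.782786) = 1.914138
  y ← 1.100000 + (0.47/6)·(k1 + 2k2 + 2k3 + k4) = 1.772536
y(0.47) ≈ 1.7725

1.7725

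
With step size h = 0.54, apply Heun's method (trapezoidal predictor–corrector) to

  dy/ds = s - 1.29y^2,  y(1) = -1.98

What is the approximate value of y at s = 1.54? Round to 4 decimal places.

-8.7190

Heun: k1 = f(s_n, y_n); k2 = f(s_n + h, y_n + h·k1); y_{n+1} = y_n + (h/2)·(k1 + k2).
s=1.000000, y=-1.980000:
  k1 = f(1.000000, -1.980000) = -4.057316
  k2 = f(1.540000, -4.170951) = -20.901910
  y ← -1.980000 + (0.54/2)·(-4.057316 + (-20.901910)) = -8.718991
y(1.54) ≈ -8.7190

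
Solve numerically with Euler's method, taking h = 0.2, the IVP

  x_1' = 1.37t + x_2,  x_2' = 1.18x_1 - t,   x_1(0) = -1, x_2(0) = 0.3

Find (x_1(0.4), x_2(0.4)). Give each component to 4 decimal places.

-0.8724, -0.1978

Euler on (x_1,x_2): x_1_{n+1} = x_1_n + h·x_1', x_2_{n+1} = x_2_n + h·x_2'.
0.000000: (-1.000000, 0.300000); f=(0.300000, -1.180000) → (-0.940000, 0.064000)
0.200000: (-0.940000, 0.064000); f=(0.338000, -1.309200) → (-0.872400, -0.197840)
(x_1(0.4), x_2(0.4)) ≈ (-0.8724, -0.1978)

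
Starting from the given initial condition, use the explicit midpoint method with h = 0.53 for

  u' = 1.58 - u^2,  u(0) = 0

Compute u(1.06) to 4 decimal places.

1.0345

Midpoint: k1 = f(t_n, u_n); k2 = f(t_n + h/2, u_n + (h/2)·k1); u_{n+1} = u_n + h·k2.
t=0.000000, u=0.000000:
  k1 = f(0.000000, 0.000000) = 1.580000
  k2 = f(0.265000, 0.418700) = 1.404690
  u ← 0.000000 + 0.53·1.404690 = 0.744486
t=0.530000, u=0.744486:
  k1 = f(0.530000, 0.744486) = 1.025741
  k2 = f(0.795000, 1.016307) = 0.547120
  u ← 0.744486 + 0.53·0.547120 = 1.034459
u(1.06) ≈ 1.0345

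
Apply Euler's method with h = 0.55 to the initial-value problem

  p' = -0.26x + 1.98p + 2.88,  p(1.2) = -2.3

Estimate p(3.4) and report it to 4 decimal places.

Euler: p_{n+1} = p_n + h·f(x_n, p_n).
x=1.200000, p=-2.300000: f=-1.986000 → p ← -2.300000 + 0.55·(-1.986000) = -3.392300
x=1.750000, p=-3.392300: f=-4.291754 → p ← -3.392300 + 0.55·(-4.291754) = -5.752765
x=2.300000, p=-5.752765: f=-9.108474 → p ← -5.752765 + 0.55·(-9.108474) = -10.762425
x=2.850000, p=-10.762425: f=-19.170602 → p ← -10.762425 + 0.55·(-19.170602) = -21.306257
p(3.4) ≈ -21.3063

-21.3063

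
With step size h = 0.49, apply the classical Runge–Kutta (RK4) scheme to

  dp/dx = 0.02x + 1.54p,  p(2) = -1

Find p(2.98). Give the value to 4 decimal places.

-4.4051

RK4: k1 = f(x_n, p_n); k2 = f(x_n + h/2, p_n + (h/2)·k1); k3 = f(x_n + h/2, p_n + (h/2)·k2); k4 = f(x_n + h, p_n + h·k3); p_{n+1} = p_n + (h/6)·(k1 + 2k2 + 2k3 + k4).
x=2.000000, p=-1.000000:
  k1 = f(2.000000, -1.000000) = -1.500000
  k2 = f(2.245000, -1.367500) = -2.061050
  k3 = f(2.245000, -1.504957) = -2.272734
  k4 = f(2.490000, -2.113640) = -3.205205
  p ← -1.000000 + (0.49/6)·(k1 + 2k2 + 2k3 + k4) = -2.092110
x=2.490000, p=-2.092110:
  k1 = f(2.490000, -2.092110) = -3.172049
  k2 = f(2.735000, -2.869262) = -4.363963
  k3 = f(2.735000, -3.161281) = -4.813673
  k4 = f(2.980000, -4.450809) = -6.794646
  p ← -2.092110 + (0.49/6)·(k1 + 2k2 + 2k3 + k4) = -4.405070
p(2.98) ≈ -4.4051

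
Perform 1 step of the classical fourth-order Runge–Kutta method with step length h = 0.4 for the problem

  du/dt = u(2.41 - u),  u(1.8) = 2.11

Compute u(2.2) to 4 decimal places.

RK4: k1 = f(t_n, u_n); k2 = f(t_n + h/2, u_n + (h/2)·k1); k3 = f(t_n + h/2, u_n + (h/2)·k2); k4 = f(t_n + h, u_n + h·k3); u_{n+1} = u_n + (h/6)·(k1 + 2k2 + 2k3 + k4).
t=1.800000, u=2.110000:
  k1 = f(1.800000, 2.110000) = 0.633000
  k2 = f(2.000000, 2.236600) = 0.387826
  k3 = f(2.000000, 2.187565) = 0.486590
  k4 = f(2.200000, 2.304636) = 0.242825
  u ← 2.110000 + (0.4/6)·(k1 + 2k2 + 2k3 + k4) = 2.284977
u(2.2) ≈ 2.2850

2.2850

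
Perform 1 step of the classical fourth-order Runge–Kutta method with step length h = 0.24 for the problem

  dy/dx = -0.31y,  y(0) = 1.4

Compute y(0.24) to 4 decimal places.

RK4: k1 = f(x_n, y_n); k2 = f(x_n + h/2, y_n + (h/2)·k1); k3 = f(x_n + h/2, y_n + (h/2)·k2); k4 = f(x_n + h, y_n + h·k3); y_{n+1} = y_n + (h/6)·(k1 + 2k2 + 2k3 + k4).
x=0.000000, y=1.400000:
  k1 = f(0.000000, 1.400000) = -0.434000
  k2 = f(0.120000, 1.347920) = -0.417855
  k3 = f(0.120000, 1.349857) = -0.418456
  k4 = f(0.240000, 1.299571) = -0.402867
  y ← 1.400000 + (0.24/6)·(k1 + 2k2 + 2k3 + k4) = 1.299620
y(0.24) ≈ 1.2996

1.2996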